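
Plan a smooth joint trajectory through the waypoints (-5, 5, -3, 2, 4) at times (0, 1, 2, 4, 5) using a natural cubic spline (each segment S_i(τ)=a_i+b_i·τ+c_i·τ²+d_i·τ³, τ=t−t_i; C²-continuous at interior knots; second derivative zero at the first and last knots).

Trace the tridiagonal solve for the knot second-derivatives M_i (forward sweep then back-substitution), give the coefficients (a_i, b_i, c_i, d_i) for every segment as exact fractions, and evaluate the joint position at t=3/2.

  seg 0: a=-5 b=930/61 c=0 d=-320/61
  seg 1: a=5 b=-30/61 c=-960/61 d=502/61
  seg 2: a=-3 b=-444/61 c=546/61 d=-991/488
  seg 3: a=2 b=507/122 c=-789/244 d=263/244
S(3/2) = 451/244

Δ: Δ0=10, Δ1=-8, Δ2=5/2, Δ3=2
row 1: diag=4, rhs=-108; c'=1/4, d'=-27
row 2: denom=6−1·1/4=23/4; d'=(63−1·-27)/(23/4)=360/23
row 3: denom=6−2·8/23=122/23; d'=(-3−2·360/23)/(122/23)=-789/122
back: M3=-789/122
back: M2=360/23−8/23·-789/122=1092/61
back: M1=-27−1/4·1092/61=-1920/61
M: M0=0, M1=-1920/61, M2=1092/61, M3=-789/122, M4=0
seg 0: a=-5, c=M0/2=0, d=(M1−M0)/(6·1)=-320/61, b=Δ0−h0·(2M0+M1)/6=930/61
seg 1: a=5, c=M1/2=-960/61, d=(M2−M1)/(6·1)=502/61, b=Δ1−h1·(2M1+M2)/6=-30/61
seg 2: a=-3, c=M2/2=546/61, d=(M3−M2)/(6·2)=-991/488, b=Δ2−h2·(2M2+M3)/6=-444/61
seg 3: a=2, c=M3/2=-789/244, d=(M4−M3)/(6·1)=263/244, b=Δ3−h3·(2M3+M4)/6=507/122
t_q=3/2 → seg 1, τ=1/2; S=5+-30/61·τ+-960/61·τ²+502/61·τ³=451/244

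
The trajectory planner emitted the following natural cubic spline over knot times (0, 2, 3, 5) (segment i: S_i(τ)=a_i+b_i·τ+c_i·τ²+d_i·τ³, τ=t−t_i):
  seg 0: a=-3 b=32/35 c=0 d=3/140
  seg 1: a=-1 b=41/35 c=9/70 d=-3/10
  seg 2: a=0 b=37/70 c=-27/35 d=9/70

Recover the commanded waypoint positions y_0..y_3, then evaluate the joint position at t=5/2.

y_0=-3 y_1=-1 y_2=0 y_3=-1
S(5/2) = -47/112

y_0 = S_0(0) = a_0 = -3
y_1 = S_1(0) = a_1 = -1
y_2 = S_2(0) = a_2 = 0
y_3 = S_2(2) = -1
t_q=5/2 is in segment 1 (τ=1/2); S_1(τ)=-47/112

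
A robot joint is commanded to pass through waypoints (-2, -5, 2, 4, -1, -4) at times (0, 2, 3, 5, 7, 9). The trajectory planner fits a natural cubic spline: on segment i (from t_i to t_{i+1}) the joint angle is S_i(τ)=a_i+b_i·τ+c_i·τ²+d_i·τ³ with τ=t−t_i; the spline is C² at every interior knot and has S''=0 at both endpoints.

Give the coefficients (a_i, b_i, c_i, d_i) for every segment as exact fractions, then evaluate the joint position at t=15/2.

  seg 0: a=-2 b=-4519/954 c=0 d=386/477
  seg 1: a=-5 b=4745/954 c=772/159 d=-2699/954
  seg 2: a=2 b=2956/477 c=-385/106 d=493/954
  seg 3: a=4 b=-1016/477 c=-169/318 d=661/3816
  seg 4: a=-1 b=-2077/954 c=323/636 d=-323/3816
S(15/2) = -20069/10176

Δ: Δ0=-3/2, Δ1=7, Δ2=1, Δ3=-5/2, Δ4=-3/2
row 1: diag=6, rhs=51; c'=1/6, d'=17/2
row 2: denom=6−1·1/6=35/6; d'=(-36−1·17/2)/(35/6)=-267/35
row 3: denom=8−2·12/35=256/35; d'=(-21−2·-267/35)/(256/35)=-201/256
row 4: denom=8−2·35/128=477/64; d'=(6−2·-201/256)/(477/64)=323/318
back: M4=323/318
back: M3=-201/256−35/128·323/318=-169/159
back: M2=-267/35−12/35·-169/159=-385/53
back: M1=17/2−1/6·-385/53=1544/159
M: M0=0, M1=1544/159, M2=-385/53, M3=-169/159, M4=323/318, M5=0
seg 0: a=-2, c=M0/2=0, d=(M1−M0)/(6·2)=386/477, b=Δ0−h0·(2M0+M1)/6=-4519/954
seg 1: a=-5, c=M1/2=772/159, d=(M2−M1)/(6·1)=-2699/954, b=Δ1−h1·(2M1+M2)/6=4745/954
seg 2: a=2, c=M2/2=-385/106, d=(M3−M2)/(6·2)=493/954, b=Δ2−h2·(2M2+M3)/6=2956/477
seg 3: a=4, c=M3/2=-169/318, d=(M4−M3)/(6·2)=661/3816, b=Δ3−h3·(2M3+M4)/6=-1016/477
seg 4: a=-1, c=M4/2=323/636, d=(M5−M4)/(6·2)=-323/3816, b=Δ4−h4·(2M4+M5)/6=-2077/954
t_q=15/2 → seg 4, τ=1/2; S=-1+-2077/954·τ+323/636·τ²+-323/3816·τ³=-20069/10176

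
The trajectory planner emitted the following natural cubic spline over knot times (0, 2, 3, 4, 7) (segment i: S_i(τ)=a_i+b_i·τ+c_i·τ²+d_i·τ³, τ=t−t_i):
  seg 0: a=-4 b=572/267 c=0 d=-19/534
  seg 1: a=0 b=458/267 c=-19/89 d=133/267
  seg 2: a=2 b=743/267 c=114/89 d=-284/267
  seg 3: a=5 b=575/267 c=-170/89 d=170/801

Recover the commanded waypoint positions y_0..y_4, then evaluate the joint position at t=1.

y_0=-4 y_1=0 y_2=2 y_3=5 y_4=0
S(1) = -337/178

y_0 = S_0(0) = a_0 = -4
y_1 = S_1(0) = a_1 = 0
y_2 = S_2(0) = a_2 = 2
y_3 = S_3(0) = a_3 = 5
y_4 = S_3(3) = 0
t_q=1 is in segment 0 (τ=1); S_0(τ)=-337/178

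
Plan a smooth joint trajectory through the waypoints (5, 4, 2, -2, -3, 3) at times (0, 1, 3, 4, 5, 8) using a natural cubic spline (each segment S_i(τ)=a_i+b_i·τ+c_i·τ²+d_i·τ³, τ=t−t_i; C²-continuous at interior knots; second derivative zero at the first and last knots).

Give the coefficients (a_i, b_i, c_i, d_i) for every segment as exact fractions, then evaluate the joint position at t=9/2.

  seg 0: a=5 b=-293/236 c=0 d=57/236
  seg 1: a=4 b=-61/118 c=171/236 d=-57/118
  seg 2: a=2 b=-403/118 c=-513/236 d=375/236
  seg 3: a=-2 b=-707/236 c=153/59 d=-141/236
  seg 4: a=-3 b=47/118 c=189/236 d=-21/236
S(9/2) = -5521/1888

Δ: Δ0=-1, Δ1=-1, Δ2=-4, Δ3=-1, Δ4=2
row 1: diag=6, rhs=0; c'=1/3, d'=0
row 2: denom=6−2·1/3=16/3; d'=(-18−2·0)/(16/3)=-27/8
row 3: denom=4−1·3/16=61/16; d'=(18−1·-27/8)/(61/16)=342/61
row 4: denom=8−1·16/61=472/61; d'=(18−1·342/61)/(472/61)=189/118
back: M4=189/118
back: M3=342/61−16/61·189/118=306/59
back: M2=-27/8−3/16·306/59=-513/118
back: M1=0−1/3·-513/118=171/118
M: M0=0, M1=171/118, M2=-513/118, M3=306/59, M4=189/118, M5=0
seg 0: a=5, c=M0/2=0, d=(M1−M0)/(6·1)=57/236, b=Δ0−h0·(2M0+M1)/6=-293/236
seg 1: a=4, c=M1/2=171/236, d=(M2−M1)/(6·2)=-57/118, b=Δ1−h1·(2M1+M2)/6=-61/118
seg 2: a=2, c=M2/2=-513/236, d=(M3−M2)/(6·1)=375/236, b=Δ2−h2·(2M2+M3)/6=-403/118
seg 3: a=-2, c=M3/2=153/59, d=(M4−M3)/(6·1)=-141/236, b=Δ3−h3·(2M3+M4)/6=-707/236
seg 4: a=-3, c=M4/2=189/236, d=(M5−M4)/(6·3)=-21/236, b=Δ4−h4·(2M4+M5)/6=47/118
t_q=9/2 → seg 3, τ=1/2; S=-2+-707/236·τ+153/59·τ²+-141/236·τ³=-5521/1888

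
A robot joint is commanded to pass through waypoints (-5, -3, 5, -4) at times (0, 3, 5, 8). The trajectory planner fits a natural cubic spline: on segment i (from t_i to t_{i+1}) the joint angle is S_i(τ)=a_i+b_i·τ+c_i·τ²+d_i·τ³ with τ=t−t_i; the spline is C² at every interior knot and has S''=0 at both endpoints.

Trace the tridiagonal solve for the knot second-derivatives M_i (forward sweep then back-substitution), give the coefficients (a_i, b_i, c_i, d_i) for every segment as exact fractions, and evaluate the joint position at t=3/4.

  seg 0: a=-5 b=-13/16 c=0 d=71/432
  seg 1: a=-3 b=29/8 c=71/48 d=-31/48
  seg 2: a=5 b=43/24 c=-115/48 d=115/432
S(3/4) = -5673/1024

Δ: Δ0=2/3, Δ1=4, Δ2=-3
row 1: diag=10, rhs=20; c'=1/5, d'=2
row 2: denom=10−2·1/5=48/5; d'=(-42−2·2)/(48/5)=-115/24
back: M2=-115/24
back: M1=2−1/5·-115/24=71/24
M: M0=0, M1=71/24, M2=-115/24, M3=0
seg 0: a=-5, c=M0/2=0, d=(M1−M0)/(6·3)=71/432, b=Δ0−h0·(2M0+M1)/6=-13/16
seg 1: a=-3, c=M1/2=71/48, d=(M2−M1)/(6·2)=-31/48, b=Δ1−h1·(2M1+M2)/6=29/8
seg 2: a=5, c=M2/2=-115/48, d=(M3−M2)/(6·3)=115/432, b=Δ2−h2·(2M2+M3)/6=43/24
t_q=3/4 → seg 0, τ=3/4; S=-5+-13/16·τ+0·τ²+71/432·τ³=-5673/1024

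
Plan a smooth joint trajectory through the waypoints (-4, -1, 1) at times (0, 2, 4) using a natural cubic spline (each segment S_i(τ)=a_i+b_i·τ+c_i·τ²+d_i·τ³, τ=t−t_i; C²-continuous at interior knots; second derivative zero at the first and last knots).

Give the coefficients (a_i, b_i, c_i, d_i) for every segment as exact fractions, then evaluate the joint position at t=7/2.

  seg 0: a=-4 b=13/8 c=0 d=-1/32
  seg 1: a=-1 b=5/4 c=-3/16 d=1/32
S(7/2) = 143/256

Δ: Δ0=3/2, Δ1=1
row 1: diag=8, rhs=-3; c'=1/4, d'=-3/8
back: M1=-3/8
M: M0=0, M1=-3/8, M2=0
seg 0: a=-4, c=M0/2=0, d=(M1−M0)/(6·2)=-1/32, b=Δ0−h0·(2M0+M1)/6=13/8
seg 1: a=-1, c=M1/2=-3/16, d=(M2−M1)/(6·2)=1/32, b=Δ1−h1·(2M1+M2)/6=5/4
t_q=7/2 → seg 1, τ=3/2; S=-1+5/4·τ+-3/16·τ²+1/32·τ³=143/256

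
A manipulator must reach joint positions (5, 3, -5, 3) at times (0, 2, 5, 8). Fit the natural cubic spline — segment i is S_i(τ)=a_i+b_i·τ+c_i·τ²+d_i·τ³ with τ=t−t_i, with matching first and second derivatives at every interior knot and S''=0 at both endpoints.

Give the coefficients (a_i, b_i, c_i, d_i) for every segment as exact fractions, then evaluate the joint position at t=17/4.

Δ: Δ0=-1, Δ1=-8/3, Δ2=8/3
row 1: diag=10, rhs=-10; c'=3/10, d'=-1
row 2: denom=12−3·3/10=111/10; d'=(32−3·-1)/(111/10)=350/111
back: M2=350/111
back: M1=-1−3/10·350/111=-72/37
M: M0=0, M1=-72/37, M2=350/111, M3=0
seg 0: a=5, c=M0/2=0, d=(M1−M0)/(6·2)=-6/37, b=Δ0−h0·(2M0+M1)/6=-13/37
seg 1: a=3, c=M1/2=-36/37, d=(M2−M1)/(6·3)=283/999, b=Δ1−h1·(2M1+M2)/6=-85/37
seg 2: a=-5, c=M2/2=175/111, d=(M3−M2)/(6·3)=-175/999, b=Δ2−h2·(2M2+M3)/6=-18/37
t_q=17/4 → seg 1, τ=9/4; S=3+-85/37·τ+-36/37·τ²+283/999·τ³=-9159/2368

  seg 0: a=5 b=-13/37 c=0 d=-6/37
  seg 1: a=3 b=-85/37 c=-36/37 d=283/999
  seg 2: a=-5 b=-18/37 c=175/111 d=-175/999
S(17/4) = -9159/2368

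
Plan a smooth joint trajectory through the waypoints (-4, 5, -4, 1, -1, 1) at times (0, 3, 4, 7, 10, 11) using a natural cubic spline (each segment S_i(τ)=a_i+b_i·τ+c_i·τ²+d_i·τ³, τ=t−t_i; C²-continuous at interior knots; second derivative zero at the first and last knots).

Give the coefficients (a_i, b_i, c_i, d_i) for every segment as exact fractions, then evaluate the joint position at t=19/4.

Δ: Δ0=3, Δ1=-9, Δ2=5/3, Δ3=-2/3, Δ4=2
row 1: diag=8, rhs=-72; c'=1/8, d'=-9
row 2: denom=8−1·1/8=63/8; d'=(64−1·-9)/(63/8)=584/63
row 3: denom=12−3·8/21=76/7; d'=(-14−3·584/63)/(76/7)=-439/114
row 4: denom=8−3·21/76=545/76; d'=(16−3·-439/114)/(545/76)=2094/545
back: M4=2094/545
back: M3=-439/114−21/76·2094/545=-8032/1635
back: M2=584/63−8/21·-8032/1635=6072/545
back: M1=-9−1/8·6072/545=-5664/545
M: M0=0, M1=-5664/545, M2=6072/545, M3=-8032/1635, M4=2094/545, M5=0
seg 0: a=-4, c=M0/2=0, d=(M1−M0)/(6·3)=-944/1635, b=Δ0−h0·(2M0+M1)/6=4467/545
seg 1: a=5, c=M1/2=-2832/545, d=(M2−M1)/(6·1)=1956/545, b=Δ1−h1·(2M1+M2)/6=-4029/545
seg 2: a=-4, c=M2/2=3036/545, d=(M3−M2)/(6·3)=-13124/14715, b=Δ2−h2·(2M2+M3)/6=-765/109
seg 3: a=1, c=M3/2=-4016/1635, d=(M4−M3)/(6·3)=7157/14715, b=Δ3−h3·(2M3+M4)/6=1267/545
seg 4: a=-1, c=M4/2=1047/545, d=(M5−M4)/(6·1)=-349/545, b=Δ4−h4·(2M4+M5)/6=392/545
t_q=19/4 → seg 2, τ=3/4; S=-4+-765/109·τ+3036/545·τ²+-13124/14715·τ³=-56737/8720

  seg 0: a=-4 b=4467/545 c=0 d=-944/1635
  seg 1: a=5 b=-4029/545 c=-2832/545 d=1956/545
  seg 2: a=-4 b=-765/109 c=3036/545 d=-13124/14715
  seg 3: a=1 b=1267/545 c=-4016/1635 d=7157/14715
  seg 4: a=-1 b=392/545 c=1047/545 d=-349/545
S(19/4) = -56737/8720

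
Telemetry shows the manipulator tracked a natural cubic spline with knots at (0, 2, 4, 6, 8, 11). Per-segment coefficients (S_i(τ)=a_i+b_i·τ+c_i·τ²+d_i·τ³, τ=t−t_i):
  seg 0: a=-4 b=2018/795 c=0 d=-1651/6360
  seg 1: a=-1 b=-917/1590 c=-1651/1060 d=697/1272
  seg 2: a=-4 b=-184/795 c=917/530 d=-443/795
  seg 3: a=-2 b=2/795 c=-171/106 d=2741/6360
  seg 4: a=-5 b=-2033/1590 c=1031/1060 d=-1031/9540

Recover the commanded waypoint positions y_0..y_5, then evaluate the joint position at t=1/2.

y_0=-4 y_1=-1 y_2=-4 y_3=-2 y_4=-5 y_5=-3
S(1/2) = -9373/3392

y_0 = S_0(0) = a_0 = -4
y_1 = S_1(0) = a_1 = -1
y_2 = S_2(0) = a_2 = -4
y_3 = S_3(0) = a_3 = -2
y_4 = S_4(0) = a_4 = -5
y_5 = S_4(3) = -3
t_q=1/2 is in segment 0 (τ=1/2); S_0(τ)=-9373/3392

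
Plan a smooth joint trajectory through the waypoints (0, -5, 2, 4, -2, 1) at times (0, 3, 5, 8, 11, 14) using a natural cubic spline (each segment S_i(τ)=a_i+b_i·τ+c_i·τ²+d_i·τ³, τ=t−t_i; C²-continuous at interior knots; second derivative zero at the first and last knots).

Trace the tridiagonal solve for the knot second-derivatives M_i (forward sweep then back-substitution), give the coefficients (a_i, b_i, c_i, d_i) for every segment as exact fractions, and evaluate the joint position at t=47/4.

  seg 0: a=0 b=-188/55 c=0 d=289/1485
  seg 1: a=-5 b=101/55 c=289/165 d=-607/1320
  seg 2: a=2 b=1097/330 c=-133/132 d=241/5940
  seg 3: a=4 b=-1073/660 c=-106/165 d=205/1188
  seg 4: a=-2 b=-271/330 c=601/660 d=-601/5940
S(47/4) = -30221/14080

Δ: Δ0=-5/3, Δ1=7/2, Δ2=2/3, Δ3=-2, Δ4=1
row 1: diag=10, rhs=31; c'=1/5, d'=31/10
row 2: denom=10−2·1/5=48/5; d'=(-17−2·31/10)/(48/5)=-29/12
row 3: denom=12−3·5/16=177/16; d'=(-16−3·-29/12)/(177/16)=-140/177
row 4: denom=12−3·16/59=660/59; d'=(18−3·-140/177)/(660/59)=601/330
back: M4=601/330
back: M3=-140/177−16/59·601/330=-212/165
back: M2=-29/12−5/16·-212/165=-133/66
back: M1=31/10−1/5·-133/66=578/165
M: M0=0, M1=578/165, M2=-133/66, M3=-212/165, M4=601/330, M5=0
seg 0: a=0, c=M0/2=0, d=(M1−M0)/(6·3)=289/1485, b=Δ0−h0·(2M0+M1)/6=-188/55
seg 1: a=-5, c=M1/2=289/165, d=(M2−M1)/(6·2)=-607/1320, b=Δ1−h1·(2M1+M2)/6=101/55
seg 2: a=2, c=M2/2=-133/132, d=(M3−M2)/(6·3)=241/5940, b=Δ2−h2·(2M2+M3)/6=1097/330
seg 3: a=4, c=M3/2=-106/165, d=(M4−M3)/(6·3)=205/1188, b=Δ3−h3·(2M3+M4)/6=-1073/660
seg 4: a=-2, c=M4/2=601/660, d=(M5−M4)/(6·3)=-601/5940, b=Δ4−h4·(2M4+M5)/6=-271/330
t_q=47/4 → seg 4, τ=3/4; S=-2+-271/330·τ+601/660·τ²+-601/5940·τ³=-30221/14080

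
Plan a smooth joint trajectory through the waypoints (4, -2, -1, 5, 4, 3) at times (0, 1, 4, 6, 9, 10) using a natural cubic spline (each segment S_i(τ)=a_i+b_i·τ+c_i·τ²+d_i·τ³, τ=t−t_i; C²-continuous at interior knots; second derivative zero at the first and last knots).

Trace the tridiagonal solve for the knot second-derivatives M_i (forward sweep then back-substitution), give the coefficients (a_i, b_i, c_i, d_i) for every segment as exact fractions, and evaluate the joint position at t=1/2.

Δ: Δ0=-6, Δ1=1/3, Δ2=3, Δ3=-1/3, Δ4=-1
row 1: diag=8, rhs=38; c'=3/8, d'=19/4
row 2: denom=10−3·3/8=71/8; d'=(16−3·19/4)/(71/8)=14/71
row 3: denom=10−2·16/71=678/71; d'=(-20−2·14/71)/(678/71)=-724/339
row 4: denom=8−3·71/226=1595/226; d'=(-4−3·-724/339)/(1595/226)=544/1595
back: M4=544/1595
back: M3=-724/339−71/226·544/1595=-10732/4785
back: M2=14/71−16/71·-10732/4785=3362/4785
back: M1=19/4−3/8·3362/4785=7156/1595
M: M0=0, M1=7156/1595, M2=3362/4785, M3=-10732/4785, M4=544/1595, M5=0
seg 0: a=4, c=M0/2=0, d=(M1−M0)/(6·1)=3578/4785, b=Δ0−h0·(2M0+M1)/6=-32288/4785
seg 1: a=-2, c=M1/2=3578/1595, d=(M2−M1)/(6·3)=-823/3915, b=Δ1−h1·(2M1+M2)/6=-21554/4785
seg 2: a=-1, c=M2/2=1681/4785, d=(M3−M2)/(6·2)=-27/110, b=Δ2−h2·(2M2+M3)/6=15691/4785
seg 3: a=5, c=M3/2=-5366/4785, d=(M4−M3)/(6·3)=562/3915, b=Δ3−h3·(2M3+M4)/6=8321/4785
seg 4: a=4, c=M4/2=272/1595, d=(M5−M4)/(6·1)=-272/4785, b=Δ4−h4·(2M4+M5)/6=-5329/4785
t_q=1/2 → seg 0, τ=1/2; S=4+-32288/4785·τ+0·τ²+3578/4785·τ³=4591/6380

  seg 0: a=4 b=-32288/4785 c=0 d=3578/4785
  seg 1: a=-2 b=-21554/4785 c=3578/1595 d=-823/3915
  seg 2: a=-1 b=15691/4785 c=1681/4785 d=-27/110
  seg 3: a=5 b=8321/4785 c=-5366/4785 d=562/3915
  seg 4: a=4 b=-5329/4785 c=272/1595 d=-272/4785
S(1/2) = 4591/6380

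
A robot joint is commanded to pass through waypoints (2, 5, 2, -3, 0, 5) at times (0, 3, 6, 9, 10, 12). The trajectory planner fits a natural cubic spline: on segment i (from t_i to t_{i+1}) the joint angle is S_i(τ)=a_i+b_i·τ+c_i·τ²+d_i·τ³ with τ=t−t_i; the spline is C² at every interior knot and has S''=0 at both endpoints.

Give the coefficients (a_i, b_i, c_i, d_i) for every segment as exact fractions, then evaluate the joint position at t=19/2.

  seg 0: a=2 b=5137/3798 c=0 d=-1339/34182
  seg 1: a=5 b=560/1899 c=-1339/3798 d=-901/34182
  seg 2: a=2 b=-9617/3798 c=-1120/1899 d=10007/34182
  seg 3: a=-3 b=3482/1899 c=863/422 d=-3337/3798
  seg 4: a=0 b=12487/3798 c=-374/633 d=187/1899
S(19/2) = -17033/10128

Δ: Δ0=1, Δ1=-1, Δ2=-5/3, Δ3=3, Δ4=5/2
row 1: diag=12, rhs=-12; c'=1/4, d'=-1
row 2: denom=12−3·1/4=45/4; d'=(-4−3·-1)/(45/4)=-4/45
row 3: denom=8−3·4/15=36/5; d'=(28−3·-4/45)/(36/5)=106/27
row 4: denom=6−1·5/36=211/36; d'=(-3−1·106/27)/(211/36)=-748/633
back: M4=-748/633
back: M3=106/27−5/36·-748/633=863/211
back: M2=-4/45−4/15·863/211=-2240/1899
back: M1=-1−1/4·-2240/1899=-1339/1899
M: M0=0, M1=-1339/1899, M2=-2240/1899, M3=863/211, M4=-748/633, M5=0
seg 0: a=2, c=M0/2=0, d=(M1−M0)/(6·3)=-1339/34182, b=Δ0−h0·(2M0+M1)/6=5137/3798
seg 1: a=5, c=M1/2=-1339/3798, d=(M2−M1)/(6·3)=-901/34182, b=Δ1−h1·(2M1+M2)/6=560/1899
seg 2: a=2, c=M2/2=-1120/1899, d=(M3−M2)/(6·3)=10007/34182, b=Δ2−h2·(2M2+M3)/6=-9617/3798
seg 3: a=-3, c=M3/2=863/422, d=(M4−M3)/(6·1)=-3337/3798, b=Δ3−h3·(2M3+M4)/6=3482/1899
seg 4: a=0, c=M4/2=-374/633, d=(M5−M4)/(6·2)=187/1899, b=Δ4−h4·(2M4+M5)/6=12487/3798
t_q=19/2 → seg 3, τ=1/2; S=-3+3482/1899·τ+863/422·τ²+-3337/3798·τ³=-17033/10128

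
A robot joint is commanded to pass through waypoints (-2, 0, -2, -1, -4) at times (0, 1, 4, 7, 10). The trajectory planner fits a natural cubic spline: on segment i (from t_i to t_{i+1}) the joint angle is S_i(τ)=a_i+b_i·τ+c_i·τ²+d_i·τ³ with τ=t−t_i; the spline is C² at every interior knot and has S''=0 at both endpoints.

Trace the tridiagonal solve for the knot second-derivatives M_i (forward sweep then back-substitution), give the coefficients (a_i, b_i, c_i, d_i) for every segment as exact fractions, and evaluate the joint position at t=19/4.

Δ: Δ0=2, Δ1=-2/3, Δ2=1/3, Δ3=-1
row 1: diag=8, rhs=-16; c'=3/8, d'=-2
row 2: denom=12−3·3/8=87/8; d'=(6−3·-2)/(87/8)=32/29
row 3: denom=12−3·8/29=324/29; d'=(-8−3·32/29)/(324/29)=-82/81
back: M3=-82/81
back: M2=32/29−8/29·-82/81=112/81
back: M1=-2−3/8·112/81=-68/27
M: M0=0, M1=-68/27, M2=112/81, M3=-82/81, M4=0
seg 0: a=-2, c=M0/2=0, d=(M1−M0)/(6·1)=-34/81, b=Δ0−h0·(2M0+M1)/6=196/81
seg 1: a=0, c=M1/2=-34/27, d=(M2−M1)/(6·3)=158/729, b=Δ1−h1·(2M1+M2)/6=94/81
seg 2: a=-2, c=M2/2=56/81, d=(M3−M2)/(6·3)=-97/729, b=Δ2−h2·(2M2+M3)/6=-44/81
seg 3: a=-1, c=M3/2=-41/81, d=(M4−M3)/(6·3)=41/729, b=Δ3−h3·(2M3+M4)/6=1/81
t_q=19/4 → seg 2, τ=3/4; S=-2+-44/81·τ+56/81·τ²+-97/729·τ³=-1195/576

  seg 0: a=-2 b=196/81 c=0 d=-34/81
  seg 1: a=0 b=94/81 c=-34/27 d=158/729
  seg 2: a=-2 b=-44/81 c=56/81 d=-97/729
  seg 3: a=-1 b=1/81 c=-41/81 d=41/729
S(19/4) = -1195/576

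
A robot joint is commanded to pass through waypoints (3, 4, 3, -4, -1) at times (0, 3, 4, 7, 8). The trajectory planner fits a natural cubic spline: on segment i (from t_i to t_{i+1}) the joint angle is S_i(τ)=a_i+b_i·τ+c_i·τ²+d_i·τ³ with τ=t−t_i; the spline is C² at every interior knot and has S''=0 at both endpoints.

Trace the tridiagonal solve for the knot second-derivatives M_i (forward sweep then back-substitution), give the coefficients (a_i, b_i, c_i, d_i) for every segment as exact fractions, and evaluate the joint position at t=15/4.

Δ: Δ0=1/3, Δ1=-1, Δ2=-7/3, Δ3=3
row 1: diag=8, rhs=-8; c'=1/8, d'=-1
row 2: denom=8−1·1/8=63/8; d'=(-8−1·-1)/(63/8)=-8/9
row 3: denom=8−3·8/21=48/7; d'=(32−3·-8/9)/(48/7)=91/18
back: M3=91/18
back: M2=-8/9−8/21·91/18=-76/27
back: M1=-1−1/8·-76/27=-35/54
M: M0=0, M1=-35/54, M2=-76/27, M3=91/18, M4=0
seg 0: a=3, c=M0/2=0, d=(M1−M0)/(6·3)=-35/972, b=Δ0−h0·(2M0+M1)/6=71/108
seg 1: a=4, c=M1/2=-35/108, d=(M2−M1)/(6·1)=-13/36, b=Δ1−h1·(2M1+M2)/6=-17/54
seg 2: a=3, c=M2/2=-38/27, d=(M3−M2)/(6·3)=425/972, b=Δ2−h2·(2M2+M3)/6=-221/108
seg 3: a=-4, c=M3/2=91/36, d=(M4−M3)/(6·1)=-91/108, b=Δ3−h3·(2M3+M4)/6=71/54
t_q=15/4 → seg 1, τ=3/4; S=4+-17/54·τ+-35/108·τ²+-13/36·τ³=7901/2304

  seg 0: a=3 b=71/108 c=0 d=-35/972
  seg 1: a=4 b=-17/54 c=-35/108 d=-13/36
  seg 2: a=3 b=-221/108 c=-38/27 d=425/972
  seg 3: a=-4 b=71/54 c=91/36 d=-91/108
S(15/4) = 7901/2304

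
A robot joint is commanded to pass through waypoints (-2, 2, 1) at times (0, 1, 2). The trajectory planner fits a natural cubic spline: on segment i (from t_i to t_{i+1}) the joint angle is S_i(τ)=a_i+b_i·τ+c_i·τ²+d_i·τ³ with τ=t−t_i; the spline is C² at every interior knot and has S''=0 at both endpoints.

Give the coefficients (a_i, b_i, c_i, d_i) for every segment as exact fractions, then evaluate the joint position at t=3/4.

  seg 0: a=-2 b=21/4 c=0 d=-5/4
  seg 1: a=2 b=3/2 c=-15/4 d=5/4
S(3/4) = 361/256

Δ: Δ0=4, Δ1=-1
row 1: diag=4, rhs=-30; c'=1/4, d'=-15/2
back: M1=-15/2
M: M0=0, M1=-15/2, M2=0
seg 0: a=-2, c=M0/2=0, d=(M1−M0)/(6·1)=-5/4, b=Δ0−h0·(2M0+M1)/6=21/4
seg 1: a=2, c=M1/2=-15/4, d=(M2−M1)/(6·1)=5/4, b=Δ1−h1·(2M1+M2)/6=3/2
t_q=3/4 → seg 0, τ=3/4; S=-2+21/4·τ+0·τ²+-5/4·τ³=361/256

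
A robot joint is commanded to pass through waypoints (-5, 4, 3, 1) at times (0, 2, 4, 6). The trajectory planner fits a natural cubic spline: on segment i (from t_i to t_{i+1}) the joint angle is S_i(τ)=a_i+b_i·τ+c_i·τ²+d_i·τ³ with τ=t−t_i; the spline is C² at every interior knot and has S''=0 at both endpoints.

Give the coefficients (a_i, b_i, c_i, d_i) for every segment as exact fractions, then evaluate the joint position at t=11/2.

  seg 0: a=-5 b=29/5 c=0 d=-13/40
  seg 1: a=4 b=19/10 c=-39/20 d=3/8
  seg 2: a=3 b=-7/5 c=3/10 d=-1/20
S(11/2) = 45/32

Δ: Δ0=9/2, Δ1=-1/2, Δ2=-1
row 1: diag=8, rhs=-30; c'=1/4, d'=-15/4
row 2: denom=8−2·1/4=15/2; d'=(-3−2·-15/4)/(15/2)=3/5
back: M2=3/5
back: M1=-15/4−1/4·3/5=-39/10
M: M0=0, M1=-39/10, M2=3/5, M3=0
seg 0: a=-5, c=M0/2=0, d=(M1−M0)/(6·2)=-13/40, b=Δ0−h0·(2M0+M1)/6=29/5
seg 1: a=4, c=M1/2=-39/20, d=(M2−M1)/(6·2)=3/8, b=Δ1−h1·(2M1+M2)/6=19/10
seg 2: a=3, c=M2/2=3/10, d=(M3−M2)/(6·2)=-1/20, b=Δ2−h2·(2M2+M3)/6=-7/5
t_q=11/2 → seg 2, τ=3/2; S=3+-7/5·τ+3/10·τ²+-1/20·τ³=45/32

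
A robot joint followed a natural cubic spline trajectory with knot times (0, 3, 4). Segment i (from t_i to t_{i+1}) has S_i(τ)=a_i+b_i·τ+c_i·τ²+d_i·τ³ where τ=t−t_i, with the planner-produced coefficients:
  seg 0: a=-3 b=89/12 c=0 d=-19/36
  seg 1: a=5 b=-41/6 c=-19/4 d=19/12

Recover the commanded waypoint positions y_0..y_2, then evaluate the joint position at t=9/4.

y_0=-3 y_1=5 y_2=-5
S(9/4) = 1965/256

y_0 = S_0(0) = a_0 = -3
y_1 = S_1(0) = a_1 = 5
y_2 = S_1(1) = -5
t_q=9/4 is in segment 0 (τ=9/4); S_0(τ)=1965/256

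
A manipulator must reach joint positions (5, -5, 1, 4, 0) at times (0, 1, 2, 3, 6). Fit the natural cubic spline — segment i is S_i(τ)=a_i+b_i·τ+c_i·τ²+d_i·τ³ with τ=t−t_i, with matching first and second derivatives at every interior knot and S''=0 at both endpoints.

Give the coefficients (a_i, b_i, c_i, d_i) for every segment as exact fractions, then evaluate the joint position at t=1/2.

  seg 0: a=5 b=-5027/348 c=0 d=1547/348
  seg 1: a=-5 b=-193/174 c=1547/116 d=-2167/348
  seg 2: a=1 b=2395/348 c=-155/29 d=509/348
  seg 3: a=4 b=101/174 c=-111/116 d=37/348
S(1/2) = -1547/928

Δ: Δ0=-10, Δ1=6, Δ2=3, Δ3=-4/3
row 1: diag=4, rhs=96; c'=1/4, d'=24
row 2: denom=4−1·1/4=15/4; d'=(-18−1·24)/(15/4)=-56/5
row 3: denom=8−1·4/15=116/15; d'=(-26−1·-56/5)/(116/15)=-111/58
back: M3=-111/58
back: M2=-56/5−4/15·-111/58=-310/29
back: M1=24−1/4·-310/29=1547/58
M: M0=0, M1=1547/58, M2=-310/29, M3=-111/58, M4=0
seg 0: a=5, c=M0/2=0, d=(M1−M0)/(6·1)=1547/348, b=Δ0−h0·(2M0+M1)/6=-5027/348
seg 1: a=-5, c=M1/2=1547/116, d=(M2−M1)/(6·1)=-2167/348, b=Δ1−h1·(2M1+M2)/6=-193/174
seg 2: a=1, c=M2/2=-155/29, d=(M3−M2)/(6·1)=509/348, b=Δ2−h2·(2M2+M3)/6=2395/348
seg 3: a=4, c=M3/2=-111/116, d=(M4−M3)/(6·3)=37/348, b=Δ3−h3·(2M3+M4)/6=101/174
t_q=1/2 → seg 0, τ=1/2; S=5+-5027/348·τ+0·τ²+1547/348·τ³=-1547/928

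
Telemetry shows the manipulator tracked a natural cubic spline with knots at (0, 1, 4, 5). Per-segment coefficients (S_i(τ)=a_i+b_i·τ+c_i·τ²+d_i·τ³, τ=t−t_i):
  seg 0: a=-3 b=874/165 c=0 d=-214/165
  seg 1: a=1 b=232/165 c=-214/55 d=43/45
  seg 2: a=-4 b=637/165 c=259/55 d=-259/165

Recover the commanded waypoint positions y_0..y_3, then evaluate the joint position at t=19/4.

y_0 = S_0(0) = a_0 = -3
y_1 = S_1(0) = a_1 = 1
y_2 = S_2(0) = a_2 = -4
y_3 = S_2(1) = 3
t_q=19/4 is in segment 2 (τ=3/4); S_2(τ)=621/704

y_0=-3 y_1=1 y_2=-4 y_3=3
S(19/4) = 621/704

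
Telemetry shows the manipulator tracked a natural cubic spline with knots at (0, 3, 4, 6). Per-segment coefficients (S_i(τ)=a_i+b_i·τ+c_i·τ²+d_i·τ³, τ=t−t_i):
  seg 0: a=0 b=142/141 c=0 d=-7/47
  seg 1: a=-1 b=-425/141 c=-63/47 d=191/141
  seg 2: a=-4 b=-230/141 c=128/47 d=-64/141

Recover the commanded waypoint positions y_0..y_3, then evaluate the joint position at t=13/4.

y_0=0 y_1=-1 y_2=-4 y_3=0
S(13/4) = -5463/3008

y_0 = S_0(0) = a_0 = 0
y_1 = S_1(0) = a_1 = -1
y_2 = S_2(0) = a_2 = -4
y_3 = S_2(2) = 0
t_q=13/4 is in segment 1 (τ=1/4); S_1(τ)=-5463/3008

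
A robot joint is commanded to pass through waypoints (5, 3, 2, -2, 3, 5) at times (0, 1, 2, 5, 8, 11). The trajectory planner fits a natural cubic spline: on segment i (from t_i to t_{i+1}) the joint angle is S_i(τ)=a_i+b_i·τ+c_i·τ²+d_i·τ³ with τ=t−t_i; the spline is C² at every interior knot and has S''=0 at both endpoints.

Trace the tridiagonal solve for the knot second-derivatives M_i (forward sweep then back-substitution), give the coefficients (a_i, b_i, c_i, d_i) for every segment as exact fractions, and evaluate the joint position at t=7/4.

  seg 0: a=5 b=-320/139 c=0 d=42/139
  seg 1: a=3 b=-194/139 c=126/139 d=-71/139
  seg 2: a=2 b=-155/139 c=-87/139 d=692/3753
  seg 3: a=-2 b=15/139 c=431/417 d=-643/3753
  seg 4: a=3 b=234/139 c=-212/417 d=212/3753
S(7/4) = 19995/8896

Δ: Δ0=-2, Δ1=-1, Δ2=-4/3, Δ3=5/3, Δ4=2/3
row 1: diag=4, rhs=6; c'=1/4, d'=3/2
row 2: denom=8−1·1/4=31/4; d'=(-2−1·3/2)/(31/4)=-14/31
row 3: denom=12−3·12/31=336/31; d'=(18−3·-14/31)/(336/31)=25/14
row 4: denom=12−3·31/112=1251/112; d'=(-6−3·25/14)/(1251/112)=-424/417
back: M4=-424/417
back: M3=25/14−31/112·-424/417=862/417
back: M2=-14/31−12/31·862/417=-174/139
back: M1=3/2−1/4·-174/139=252/139
M: M0=0, M1=252/139, M2=-174/139, M3=862/417, M4=-424/417, M5=0
seg 0: a=5, c=M0/2=0, d=(M1−M0)/(6·1)=42/139, b=Δ0−h0·(2M0+M1)/6=-320/139
seg 1: a=3, c=M1/2=126/139, d=(M2−M1)/(6·1)=-71/139, b=Δ1−h1·(2M1+M2)/6=-194/139
seg 2: a=2, c=M2/2=-87/139, d=(M3−M2)/(6·3)=692/3753, b=Δ2−h2·(2M2+M3)/6=-155/139
seg 3: a=-2, c=M3/2=431/417, d=(M4−M3)/(6·3)=-643/3753, b=Δ3−h3·(2M3+M4)/6=15/139
seg 4: a=3, c=M4/2=-212/417, d=(M5−M4)/(6·3)=212/3753, b=Δ4−h4·(2M4+M5)/6=234/139
t_q=7/4 → seg 1, τ=3/4; S=3+-194/139·τ+126/139·τ²+-71/139·τ³=19995/8896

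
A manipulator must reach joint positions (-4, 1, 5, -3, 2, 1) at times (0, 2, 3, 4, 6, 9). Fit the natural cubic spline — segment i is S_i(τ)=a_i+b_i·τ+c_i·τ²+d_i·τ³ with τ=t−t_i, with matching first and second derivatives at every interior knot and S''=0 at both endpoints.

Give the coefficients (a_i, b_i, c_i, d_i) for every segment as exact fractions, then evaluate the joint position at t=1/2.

Δ: Δ0=5/2, Δ1=4, Δ2=-8, Δ3=5/2, Δ4=-1/3
row 1: diag=6, rhs=9; c'=1/6, d'=3/2
row 2: denom=4−1·1/6=23/6; d'=(-72−1·3/2)/(23/6)=-441/23
row 3: denom=6−1·6/23=132/23; d'=(63−1·-441/23)/(132/23)=315/22
row 4: denom=10−2·23/66=307/33; d'=(-17−2·315/22)/(307/33)=-1506/307
back: M4=-1506/307
back: M3=315/22−23/66·-1506/307=9841/614
back: M2=-441/23−6/23·9841/614=-7170/307
back: M1=3/2−1/6·-7170/307=3311/614
M: M0=0, M1=3311/614, M2=-7170/307, M3=9841/614, M4=-1506/307, M5=0
seg 0: a=-4, c=M0/2=0, d=(M1−M0)/(6·2)=3311/7368, b=Δ0−h0·(2M0+M1)/6=647/921
seg 1: a=1, c=M1/2=3311/1228, d=(M2−M1)/(6·1)=-17651/3684, b=Δ1−h1·(2M1+M2)/6=11227/1842
seg 2: a=5, c=M2/2=-3585/307, d=(M3−M2)/(6·1)=24181/3684, b=Δ2−h2·(2M2+M3)/6=-10633/3684
seg 3: a=-3, c=M3/2=9841/1228, d=(M4−M3)/(6·2)=-12853/7368, b=Δ3−h3·(2M3+M4)/6=-12065/1842
seg 4: a=2, c=M4/2=-753/307, d=(M5−M4)/(6·3)=251/921, b=Δ4−h4·(2M4+M5)/6=4211/921
t_q=1/2 → seg 0, τ=1/2; S=-4+647/921·τ+0·τ²+3311/7368·τ³=-70587/19648

  seg 0: a=-4 b=647/921 c=0 d=3311/7368
  seg 1: a=1 b=11227/1842 c=3311/1228 d=-17651/3684
  seg 2: a=5 b=-10633/3684 c=-3585/307 d=24181/3684
  seg 3: a=-3 b=-12065/1842 c=9841/1228 d=-12853/7368
  seg 4: a=2 b=4211/921 c=-753/307 d=251/921
S(1/2) = -70587/19648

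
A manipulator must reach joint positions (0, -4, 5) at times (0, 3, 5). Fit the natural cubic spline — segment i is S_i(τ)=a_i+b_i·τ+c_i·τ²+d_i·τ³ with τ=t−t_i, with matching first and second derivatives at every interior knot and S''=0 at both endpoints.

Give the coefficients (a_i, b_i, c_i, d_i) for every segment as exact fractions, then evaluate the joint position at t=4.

  seg 0: a=0 b=-37/12 c=0 d=7/36
  seg 1: a=-4 b=13/6 c=7/4 d=-7/24
S(4) = -3/8

Δ: Δ0=-4/3, Δ1=9/2
row 1: diag=10, rhs=35; c'=1/5, d'=7/2
back: M1=7/2
M: M0=0, M1=7/2, M2=0
seg 0: a=0, c=M0/2=0, d=(M1−M0)/(6·3)=7/36, b=Δ0−h0·(2M0+M1)/6=-37/12
seg 1: a=-4, c=M1/2=7/4, d=(M2−M1)/(6·2)=-7/24, b=Δ1−h1·(2M1+M2)/6=13/6
t_q=4 → seg 1, τ=1; S=-4+13/6·τ+7/4·τ²+-7/24·τ³=-3/8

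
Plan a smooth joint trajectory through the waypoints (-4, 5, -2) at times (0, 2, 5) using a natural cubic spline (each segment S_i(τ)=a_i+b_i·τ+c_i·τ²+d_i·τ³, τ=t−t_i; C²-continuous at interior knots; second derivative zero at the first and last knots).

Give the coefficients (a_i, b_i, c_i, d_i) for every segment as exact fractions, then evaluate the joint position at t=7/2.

  seg 0: a=-4 b=88/15 c=0 d=-41/120
  seg 1: a=5 b=53/30 c=-41/20 d=41/180
S(7/2) = 609/160

Δ: Δ0=9/2, Δ1=-7/3
row 1: diag=10, rhs=-41; c'=3/10, d'=-41/10
back: M1=-41/10
M: M0=0, M1=-41/10, M2=0
seg 0: a=-4, c=M0/2=0, d=(M1−M0)/(6·2)=-41/120, b=Δ0−h0·(2M0+M1)/6=88/15
seg 1: a=5, c=M1/2=-41/20, d=(M2−M1)/(6·3)=41/180, b=Δ1−h1·(2M1+M2)/6=53/30
t_q=7/2 → seg 1, τ=3/2; S=5+53/30·τ+-41/20·τ²+41/180·τ³=609/160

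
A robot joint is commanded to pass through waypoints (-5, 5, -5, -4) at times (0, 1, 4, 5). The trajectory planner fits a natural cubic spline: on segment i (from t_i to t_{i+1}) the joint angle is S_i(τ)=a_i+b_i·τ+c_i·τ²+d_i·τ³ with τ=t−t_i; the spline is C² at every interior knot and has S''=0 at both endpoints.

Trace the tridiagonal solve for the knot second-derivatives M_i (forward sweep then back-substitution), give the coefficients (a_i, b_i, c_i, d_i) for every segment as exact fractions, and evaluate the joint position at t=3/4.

  seg 0: a=-5 b=2009/165 c=0 d=-359/165
  seg 1: a=5 b=932/165 c=-359/55 d=53/45
  seg 2: a=-5 b=-283/165 c=224/55 d=-224/165
S(3/4) = 11313/3520

Δ: Δ0=10, Δ1=-10/3, Δ2=1
row 1: diag=8, rhs=-80; c'=3/8, d'=-10
row 2: denom=8−3·3/8=55/8; d'=(26−3·-10)/(55/8)=448/55
back: M2=448/55
back: M1=-10−3/8·448/55=-718/55
M: M0=0, M1=-718/55, M2=448/55, M3=0
seg 0: a=-5, c=M0/2=0, d=(M1−M0)/(6·1)=-359/165, b=Δ0−h0·(2M0+M1)/6=2009/165
seg 1: a=5, c=M1/2=-359/55, d=(M2−M1)/(6·3)=53/45, b=Δ1−h1·(2M1+M2)/6=932/165
seg 2: a=-5, c=M2/2=224/55, d=(M3−M2)/(6·1)=-224/165, b=Δ2−h2·(2M2+M3)/6=-283/165
t_q=3/4 → seg 0, τ=3/4; S=-5+2009/165·τ+0·τ²+-359/165·τ³=11313/3520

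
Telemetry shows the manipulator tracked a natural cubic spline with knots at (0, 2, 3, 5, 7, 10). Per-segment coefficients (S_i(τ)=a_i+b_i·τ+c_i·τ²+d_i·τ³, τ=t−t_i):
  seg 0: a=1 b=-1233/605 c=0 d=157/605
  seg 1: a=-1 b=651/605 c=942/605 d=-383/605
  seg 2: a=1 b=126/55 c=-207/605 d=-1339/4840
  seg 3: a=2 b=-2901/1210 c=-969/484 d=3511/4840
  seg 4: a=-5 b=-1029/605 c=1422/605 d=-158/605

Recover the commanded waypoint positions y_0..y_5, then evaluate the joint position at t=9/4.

y_0 = S_0(0) = a_0 = 1
y_1 = S_1(0) = a_1 = -1
y_2 = S_2(0) = a_2 = 1
y_3 = S_3(0) = a_3 = 2
y_4 = S_4(0) = a_4 = -5
y_5 = S_4(3) = 4
t_q=9/4 is in segment 1 (τ=1/4); S_1(τ)=-24919/38720

y_0=1 y_1=-1 y_2=1 y_3=2 y_4=-5 y_5=4
S(9/4) = -24919/38720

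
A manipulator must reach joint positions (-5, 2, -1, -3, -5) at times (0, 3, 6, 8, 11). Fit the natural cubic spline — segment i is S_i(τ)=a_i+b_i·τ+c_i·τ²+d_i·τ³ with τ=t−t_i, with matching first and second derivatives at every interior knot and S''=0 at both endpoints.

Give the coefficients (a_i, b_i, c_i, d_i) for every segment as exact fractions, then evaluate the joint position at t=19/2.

Δ: Δ0=7/3, Δ1=-1, Δ2=-1, Δ3=-2/3
row 1: diag=12, rhs=-20; c'=1/4, d'=-5/3
row 2: denom=10−3·1/4=37/4; d'=(0−3·-5/3)/(37/4)=20/37
row 3: denom=10−2·8/37=354/37; d'=(2−2·20/37)/(354/37)=17/177
back: M3=17/177
back: M2=20/37−8/37·17/177=92/177
back: M1=-5/3−1/4·92/177=-106/59
M: M0=0, M1=-106/59, M2=92/177, M3=17/177, M4=0
seg 0: a=-5, c=M0/2=0, d=(M1−M0)/(6·3)=-53/531, b=Δ0−h0·(2M0+M1)/6=572/177
seg 1: a=2, c=M1/2=-53/59, d=(M2−M1)/(6·3)=205/1593, b=Δ1−h1·(2M1+M2)/6=95/177
seg 2: a=-1, c=M2/2=46/177, d=(M3−M2)/(6·2)=-25/708, b=Δ2−h2·(2M2+M3)/6=-244/177
seg 3: a=-3, c=M3/2=17/354, d=(M4−M3)/(6·3)=-17/3186, b=Δ3−h3·(2M3+M4)/6=-45/59
t_q=19/2 → seg 3, τ=3/2; S=-3+-45/59·τ+17/354·τ²+-17/3186·τ³=-3827/944

  seg 0: a=-5 b=572/177 c=0 d=-53/531
  seg 1: a=2 b=95/177 c=-53/59 d=205/1593
  seg 2: a=-1 b=-244/177 c=46/177 d=-25/708
  seg 3: a=-3 b=-45/59 c=17/354 d=-17/3186
S(19/2) = -3827/944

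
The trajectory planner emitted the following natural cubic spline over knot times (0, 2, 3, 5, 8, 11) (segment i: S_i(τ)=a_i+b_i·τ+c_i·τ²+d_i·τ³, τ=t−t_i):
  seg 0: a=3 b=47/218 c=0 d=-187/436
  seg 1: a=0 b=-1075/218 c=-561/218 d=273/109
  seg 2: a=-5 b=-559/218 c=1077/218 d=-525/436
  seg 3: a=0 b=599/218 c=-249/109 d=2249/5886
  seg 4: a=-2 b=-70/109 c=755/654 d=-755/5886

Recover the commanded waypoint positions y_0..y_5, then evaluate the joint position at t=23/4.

y_0=3 y_1=0 y_2=-5 y_3=0 y_4=-2 y_5=3
S(23/4) = 13073/13952

y_0 = S_0(0) = a_0 = 3
y_1 = S_1(0) = a_1 = 0
y_2 = S_2(0) = a_2 = -5
y_3 = S_3(0) = a_3 = 0
y_4 = S_4(0) = a_4 = -2
y_5 = S_4(3) = 3
t_q=23/4 is in segment 3 (τ=3/4); S_3(τ)=13073/13952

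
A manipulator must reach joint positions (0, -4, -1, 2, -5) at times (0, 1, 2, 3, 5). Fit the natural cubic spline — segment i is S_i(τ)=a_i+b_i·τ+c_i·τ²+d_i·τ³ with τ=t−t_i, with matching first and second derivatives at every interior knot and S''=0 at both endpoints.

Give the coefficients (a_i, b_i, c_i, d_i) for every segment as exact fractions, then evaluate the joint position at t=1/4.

  seg 0: a=0 b=-997/172 c=0 d=309/172
  seg 1: a=-4 b=-35/86 c=927/172 d=-341/172
  seg 2: a=-1 b=761/172 c=-24/43 d=-149/172
  seg 3: a=2 b=61/86 c=-543/172 d=181/344
S(1/4) = -15643/11008

Δ: Δ0=-4, Δ1=3, Δ2=3, Δ3=-7/2
row 1: diag=4, rhs=42; c'=1/4, d'=21/2
row 2: denom=4−1·1/4=15/4; d'=(0−1·21/2)/(15/4)=-14/5
row 3: denom=6−1·4/15=86/15; d'=(-39−1·-14/5)/(86/15)=-543/86
back: M3=-543/86
back: M2=-14/5−4/15·-543/86=-48/43
back: M1=21/2−1/4·-48/43=927/86
M: M0=0, M1=927/86, M2=-48/43, M3=-543/86, M4=0
seg 0: a=0, c=M0/2=0, d=(M1−M0)/(6·1)=309/172, b=Δ0−h0·(2M0+M1)/6=-997/172
seg 1: a=-4, c=M1/2=927/172, d=(M2−M1)/(6·1)=-341/172, b=Δ1−h1·(2M1+M2)/6=-35/86
seg 2: a=-1, c=M2/2=-24/43, d=(M3−M2)/(6·1)=-149/172, b=Δ2−h2·(2M2+M3)/6=761/172
seg 3: a=2, c=M3/2=-543/172, d=(M4−M3)/(6·2)=181/344, b=Δ3−h3·(2M3+M4)/6=61/86
t_q=1/4 → seg 0, τ=1/4; S=0+-997/172·τ+0·τ²+309/172·τ³=-15643/11008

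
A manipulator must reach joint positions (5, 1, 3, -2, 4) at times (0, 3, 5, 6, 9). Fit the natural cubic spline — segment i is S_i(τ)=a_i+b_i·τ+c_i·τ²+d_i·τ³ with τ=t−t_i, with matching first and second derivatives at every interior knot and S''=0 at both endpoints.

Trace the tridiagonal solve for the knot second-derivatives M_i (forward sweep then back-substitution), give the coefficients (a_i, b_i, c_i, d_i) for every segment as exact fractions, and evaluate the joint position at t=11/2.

Δ: Δ0=-4/3, Δ1=1, Δ2=-5, Δ3=2
row 1: diag=10, rhs=14; c'=1/5, d'=7/5
row 2: denom=6−2·1/5=28/5; d'=(-36−2·7/5)/(28/5)=-97/14
row 3: denom=8−1·5/28=219/28; d'=(42−1·-97/14)/(219/28)=1370/219
back: M3=1370/219
back: M2=-97/14−5/28·1370/219=-1762/219
back: M1=7/5−1/5·-1762/219=659/219
M: M0=0, M1=659/219, M2=-1762/219, M3=1370/219, M4=0
seg 0: a=5, c=M0/2=0, d=(M1−M0)/(6·3)=659/3942, b=Δ0−h0·(2M0+M1)/6=-1243/438
seg 1: a=1, c=M1/2=659/438, d=(M2−M1)/(6·2)=-269/292, b=Δ1−h1·(2M1+M2)/6=367/219
seg 2: a=3, c=M2/2=-881/219, d=(M3−M2)/(6·1)=174/73, b=Δ2−h2·(2M2+M3)/6=-736/219
seg 3: a=-2, c=M3/2=685/219, d=(M4−M3)/(6·3)=-685/1971, b=Δ3−h3·(2M3+M4)/6=-932/219
t_q=11/2 → seg 2, τ=1/2; S=3+-736/219·τ+-881/219·τ²+174/73·τ³=134/219

  seg 0: a=5 b=-1243/438 c=0 d=659/3942
  seg 1: a=1 b=367/219 c=659/438 d=-269/292
  seg 2: a=3 b=-736/219 c=-881/219 d=174/73
  seg 3: a=-2 b=-932/219 c=685/219 d=-685/1971
S(11/2) = 134/219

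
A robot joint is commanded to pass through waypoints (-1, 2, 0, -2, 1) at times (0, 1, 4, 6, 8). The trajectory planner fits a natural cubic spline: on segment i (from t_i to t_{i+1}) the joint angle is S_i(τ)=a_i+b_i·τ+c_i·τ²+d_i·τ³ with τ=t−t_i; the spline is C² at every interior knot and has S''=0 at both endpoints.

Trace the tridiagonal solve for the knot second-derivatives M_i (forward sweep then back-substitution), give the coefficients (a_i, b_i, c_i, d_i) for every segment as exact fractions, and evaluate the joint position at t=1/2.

  seg 0: a=-1 b=5591/1608 c=0 d=-767/1608
  seg 1: a=2 b=1645/804 c=-767/536 d=847/4824
  seg 2: a=0 b=-2893/1608 c=10/67 d=805/6432
  seg 3: a=-2 b=241/804 c=965/1072 d=-965/6432
S(1/2) = 2911/4288

Δ: Δ0=3, Δ1=-2/3, Δ2=-1, Δ3=3/2
row 1: diag=8, rhs=-22; c'=3/8, d'=-11/4
row 2: denom=10−3·3/8=71/8; d'=(-2−3·-11/4)/(71/8)=50/71
row 3: denom=8−2·16/71=536/71; d'=(15−2·50/71)/(536/71)=965/536
back: M3=965/536
back: M2=50/71−16/71·965/536=20/67
back: M1=-11/4−3/8·20/67=-767/268
M: M0=0, M1=-767/268, M2=20/67, M3=965/536, M4=0
seg 0: a=-1, c=M0/2=0, d=(M1−M0)/(6·1)=-767/1608, b=Δ0−h0·(2M0+M1)/6=5591/1608
seg 1: a=2, c=M1/2=-767/536, d=(M2−M1)/(6·3)=847/4824, b=Δ1−h1·(2M1+M2)/6=1645/804
seg 2: a=0, c=M2/2=10/67, d=(M3−M2)/(6·2)=805/6432, b=Δ2−h2·(2M2+M3)/6=-2893/1608
seg 3: a=-2, c=M3/2=965/1072, d=(M4−M3)/(6·2)=-965/6432, b=Δ3−h3·(2M3+M4)/6=241/804
t_q=1/2 → seg 0, τ=1/2; S=-1+5591/1608·τ+0·τ²+-767/1608·τ³=2911/4288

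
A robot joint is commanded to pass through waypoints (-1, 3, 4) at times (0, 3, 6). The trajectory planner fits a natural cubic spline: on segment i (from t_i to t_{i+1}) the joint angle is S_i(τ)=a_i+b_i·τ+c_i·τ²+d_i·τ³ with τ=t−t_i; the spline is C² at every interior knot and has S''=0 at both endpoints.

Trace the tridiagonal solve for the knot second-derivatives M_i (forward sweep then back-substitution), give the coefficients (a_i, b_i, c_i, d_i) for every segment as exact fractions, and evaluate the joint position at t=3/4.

Δ: Δ0=4/3, Δ1=1/3
row 1: diag=12, rhs=-6; c'=1/4, d'=-1/2
back: M1=-1/2
M: M0=0, M1=-1/2, M2=0
seg 0: a=-1, c=M0/2=0, d=(M1−M0)/(6·3)=-1/36, b=Δ0−h0·(2M0+M1)/6=19/12
seg 1: a=3, c=M1/2=-1/4, d=(M2−M1)/(6·3)=1/36, b=Δ1−h1·(2M1+M2)/6=5/6
t_q=3/4 → seg 0, τ=3/4; S=-1+19/12·τ+0·τ²+-1/36·τ³=45/256

  seg 0: a=-1 b=19/12 c=0 d=-1/36
  seg 1: a=3 b=5/6 c=-1/4 d=1/36
S(3/4) = 45/256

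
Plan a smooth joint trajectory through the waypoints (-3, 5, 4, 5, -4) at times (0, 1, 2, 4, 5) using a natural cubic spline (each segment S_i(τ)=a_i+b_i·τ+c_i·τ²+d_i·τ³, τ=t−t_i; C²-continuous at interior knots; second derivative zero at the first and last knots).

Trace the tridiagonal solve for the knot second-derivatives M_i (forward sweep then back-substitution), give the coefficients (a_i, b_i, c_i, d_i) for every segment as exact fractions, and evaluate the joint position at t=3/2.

  seg 0: a=-3 b=646/61 c=0 d=-158/61
  seg 1: a=5 b=172/61 c=-474/61 d=241/61
  seg 2: a=4 b=-53/61 c=249/61 d=-829/488
  seg 3: a=5 b=-601/122 c=-1491/244 d=497/244
S(3/2) = 2421/488

Δ: Δ0=8, Δ1=-1, Δ2=1/2, Δ3=-9
row 1: diag=4, rhs=-54; c'=1/4, d'=-27/2
row 2: denom=6−1·1/4=23/4; d'=(9−1·-27/2)/(23/4)=90/23
row 3: denom=6−2·8/23=122/23; d'=(-57−2·90/23)/(122/23)=-1491/122
back: M3=-1491/122
back: M2=90/23−8/23·-1491/122=498/61
back: M1=-27/2−1/4·498/61=-948/61
M: M0=0, M1=-948/61, M2=498/61, M3=-1491/122, M4=0
seg 0: a=-3, c=M0/2=0, d=(M1−M0)/(6·1)=-158/61, b=Δ0−h0·(2M0+M1)/6=646/61
seg 1: a=5, c=M1/2=-474/61, d=(M2−M1)/(6·1)=241/61, b=Δ1−h1·(2M1+M2)/6=172/61
seg 2: a=4, c=M2/2=249/61, d=(M3−M2)/(6·2)=-829/488, b=Δ2−h2·(2M2+M3)/6=-53/61
seg 3: a=5, c=M3/2=-1491/244, d=(M4−M3)/(6·1)=497/244, b=Δ3−h3·(2M3+M4)/6=-601/122
t_q=3/2 → seg 1, τ=1/2; S=5+172/61·τ+-474/61·τ²+241/61·τ³=2421/488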